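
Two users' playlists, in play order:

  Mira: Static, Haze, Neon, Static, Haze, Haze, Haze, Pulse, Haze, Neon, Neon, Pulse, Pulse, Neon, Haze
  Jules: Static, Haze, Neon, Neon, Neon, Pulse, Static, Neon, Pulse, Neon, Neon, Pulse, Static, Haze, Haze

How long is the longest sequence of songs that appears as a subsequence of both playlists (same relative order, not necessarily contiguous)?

Match Static [1,1], then Haze [2,2], then Neon [3,5], then Static [4,7], then Pulse [8,9], then Neon [10,10], then Neon [11,11], then Pulse [12,12], then Haze [15,15] — 9 songs in the same relative order in both. The LCS DP gives dp[15][15] = 9, so this is optimal.

9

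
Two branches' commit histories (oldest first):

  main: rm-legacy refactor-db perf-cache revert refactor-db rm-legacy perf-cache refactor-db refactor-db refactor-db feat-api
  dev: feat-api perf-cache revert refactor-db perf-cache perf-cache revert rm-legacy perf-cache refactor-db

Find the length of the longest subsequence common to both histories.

Pick refactor-db (main #2, dev #4), then perf-cache (main #3, dev #6), then revert (main #4, dev #7), then rm-legacy (main #6, dev #8), then perf-cache (main #7, dev #9), then refactor-db (main #10, dev #10); all 6 commits appear in both, in order. Since dp[11][10] = 6, nothing longer is possible.

6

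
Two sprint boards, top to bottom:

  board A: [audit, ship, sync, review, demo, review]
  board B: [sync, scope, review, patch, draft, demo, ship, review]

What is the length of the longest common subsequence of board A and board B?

Match sync (board A #3, board B #1); then review (board A #4, board B #3); then demo (board A #5, board B #6); then review (board A #6, board B #8) — 4 tasks in the same relative order in both. Since dp[6][8] = 4, nothing longer is possible.

4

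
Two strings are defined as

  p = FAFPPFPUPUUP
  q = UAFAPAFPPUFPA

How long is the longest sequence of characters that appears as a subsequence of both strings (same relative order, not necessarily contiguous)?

One common subsequence of length 8: F [1,3], then A [2,4], then P [4,5], then F [6,7], then P [7,8], then P [9,9], then U [10,10], then P [12,12]. dp[12][13] = 8 confirms this is the maximum.

8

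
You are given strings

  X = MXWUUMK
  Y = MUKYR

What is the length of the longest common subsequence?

Let dp[i][j] be the LCS length of the first i characters of X and the first j characters of Y. dp[i][j] = dp[i-1][j-1]+1 when the i-th and j-th characters match, else max(dp[i-1][j], dp[i][j-1]).
    ·  M  U  K  Y  R
 ·  0  0  0  0  0  0
 M  0  1  1  1  1  1
 X  0  1  1  1  1  1
 W  0  1  1  1  1  1
 U  0  1  2  2  2  2
 U  0  1  2  2  2  2
 M  0  1  2  2  2  2
 K  0  1  2  3  3  3
dp[7][5] = 3. One LCS (by backtracking along matches): MUK.

3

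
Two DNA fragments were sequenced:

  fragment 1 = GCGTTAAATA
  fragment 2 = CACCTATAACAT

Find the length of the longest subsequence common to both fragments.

Match C at fragment 1[2]=fragment 2[4] → T at fragment 1[4]=fragment 2[5] → T at fragment 1[5]=fragment 2[7] → A at fragment 1[6]=fragment 2[8] → A at fragment 1[7]=fragment 2[9] → A at fragment 1[8]=fragment 2[11] → T at fragment 1[9]=fragment 2[12] — 7 bases in the same relative order in both. dp[10][12] = 7 confirms this is the maximum.

7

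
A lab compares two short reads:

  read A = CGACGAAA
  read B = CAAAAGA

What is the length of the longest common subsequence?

Match C at read A[1]=read B[1]; then A at read A[3]=read B[3]; then A at read A[6]=read B[4]; then A at read A[7]=read B[5]; then A at read A[8]=read B[7] — 5 bases in the same relative order in both. dp[8][7] = 5 confirms this is the maximum.

5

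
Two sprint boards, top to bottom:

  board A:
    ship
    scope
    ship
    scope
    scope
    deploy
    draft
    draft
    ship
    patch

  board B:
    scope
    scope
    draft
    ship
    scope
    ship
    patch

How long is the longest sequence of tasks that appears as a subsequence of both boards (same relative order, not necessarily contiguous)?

5

Pick scope [2,2]; then ship [3,4]; then scope [5,5]; then ship [9,6]; then patch [10,7]; all 5 tasks appear in both, in order, and the DP table's final entry dp[10][7] is also 5, so no common subsequence is longer.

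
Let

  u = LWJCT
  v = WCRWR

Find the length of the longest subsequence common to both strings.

2

One common subsequence of length 2: W at u[2]=v[1], then C at u[4]=v[2]. The LCS DP gives dp[5][5] = 2, so this is optimal.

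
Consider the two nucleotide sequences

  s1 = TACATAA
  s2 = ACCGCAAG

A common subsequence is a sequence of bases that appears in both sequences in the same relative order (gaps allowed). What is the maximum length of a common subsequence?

Let dp[i][j] be the LCS length of the first i bases of s1 and the first j bases of s2. dp[i][j] = dp[i-1][j-1]+1 when the i-th and j-th bases match, else max(dp[i-1][j], dp[i][j-1]).
    ·  A  C  C  G  C  A  A  G
 ·  0  0  0  0  0  0  0  0  0
 T  0  0  0  0  0  0  0  0  0
 A  0  1  1  1  1  1  1  1  1
 C  0  1  2  2  2  2  2  2  2
 A  0  1  2  2  2  2  3  3  3
 T  0  1  2  2  2  2  3  3  3
 A  0  1  2  2  2  2  3  4  4
 A  0  1  2  2  2  2  3  4  4
dp[7][8] = 4. One LCS (by backtracking along matches): ACAA.

4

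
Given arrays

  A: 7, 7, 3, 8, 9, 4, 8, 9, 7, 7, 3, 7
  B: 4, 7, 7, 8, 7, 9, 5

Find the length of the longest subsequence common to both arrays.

Let dp[i][j] be the LCS length of the first i values of A and the first j values of B. dp[i][j] = dp[i-1][j-1]+1 when the i-th and j-th values match, else max(dp[i-1][j], dp[i][j-1]).
    ·  4  7  7  8  7  9  5
 ·  0  0  0  0  0  0  0  0
 7  0  0  1  1  1  1  1  1
 7  0  0  1  2  2  2  2  2
 3  0  0  1  2  2  2  2  2
 8  0  0  1  2  3  3  3  3
 9  0  0  1  2  3  3  4  4
 4  0  1  1  2  3  3  4  4
 8  0  1  1  2  3  3  4  4
 9  0  1  1  2  3  3  4  4
 7  0  1  2  2  3  4  4  4
 7  0  1  2  3  3  4  4  4
 3  0  1  2  3  3  4  4  4
 7  0  1  2  3  3  4  4  4
dp[12][7] = 4. One LCS (by backtracking along matches): 7, 7, 8, 9.

4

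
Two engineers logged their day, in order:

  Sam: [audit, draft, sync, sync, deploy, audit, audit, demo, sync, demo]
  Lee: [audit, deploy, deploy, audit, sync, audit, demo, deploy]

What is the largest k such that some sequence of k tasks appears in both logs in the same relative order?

Match audit [1,1], then deploy [5,3], then audit [6,4], then audit [7,6], then demo [8,7] — 5 tasks in the same relative order in both. The LCS DP gives dp[10][8] = 5, so this is optimal.

5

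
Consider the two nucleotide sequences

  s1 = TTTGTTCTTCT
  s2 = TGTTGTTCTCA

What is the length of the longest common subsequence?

9

Let dp[i][j] be the LCS length of the first i bases of s1 and the first j bases of s2. dp[i][j] = dp[i-1][j-1]+1 when the i-th and j-th bases match, else max(dp[i-1][j], dp[i][j-1]).
    ·  T  G  T  T  G  T  T  C  T  C  A
 ·  0  0  0  0  0  0  0  0  0  0  0  0
 T  0  1  1  1  1  1  1  1  1  1  1  1
 T  0  1  1  2  2  2  2  2  2  2  2  2
 T  0  1  1  2  3  3  3  3  3  3  3  3
 G  0  1  2  2  3  4  4  4  4  4  4  4
 T  0  1  2  3  3  4  5  5  5  5  5  5
 T  0  1  2  3  4  4  5  6  6  6  6  6
 C  0  1  2  3  4  4  5  6  7  7  7  7
 T  0  1  2  3  4  4  5  6  7  8  8  8
 T  0  1  2  3  4  4  5  6  7  8  8  8
 C  0  1  2  3  4  4  5  6  7  8  9  9
 T  0  1  2  3  4  4  5  6  7  8  9  9
dp[11][11] = 9. One LCS (by backtracking along matches): TTTGTTCTC.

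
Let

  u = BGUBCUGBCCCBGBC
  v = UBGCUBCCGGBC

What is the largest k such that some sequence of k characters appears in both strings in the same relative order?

Pick B (u #1, v #2); then G (u #2, v #3); then C (u #5, v #4); then U (u #6, v #5); then B (u #8, v #6); then C (u #9, v #7); then C (u #10, v #8); then G (u #13, v #10); then B (u #14, v #11); then C (u #15, v #12); all 10 characters appear in both, in order, and the DP table's final entry dp[15][12] is also 10, so no common subsequence is longer.

10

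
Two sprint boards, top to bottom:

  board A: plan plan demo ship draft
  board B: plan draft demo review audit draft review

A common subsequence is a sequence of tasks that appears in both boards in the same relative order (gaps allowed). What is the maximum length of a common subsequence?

3

Taking plan [1,1], then demo [3,3], then draft [5,6] gives a common subsequence of length 3, and the DP table's final entry dp[5][7] is also 3, so no common subsequence is longer.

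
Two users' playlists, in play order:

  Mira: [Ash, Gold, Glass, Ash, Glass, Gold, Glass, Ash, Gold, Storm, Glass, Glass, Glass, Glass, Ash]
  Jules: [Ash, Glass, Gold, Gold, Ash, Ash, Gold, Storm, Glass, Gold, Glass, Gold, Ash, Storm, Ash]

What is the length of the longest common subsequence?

9

Taking Ash at Mira[1]=Jules[1] → Gold at Mira[2]=Jules[4] → Ash at Mira[4]=Jules[6] → Glass at Mira[5]=Jules[9] → Gold at Mira[6]=Jules[10] → Glass at Mira[7]=Jules[11] → Ash at Mira[8]=Jules[13] → Storm at Mira[10]=Jules[14] → Ash at Mira[15]=Jules[15] gives a common subsequence of length 9. The LCS DP gives dp[15][15] = 9, so this is optimal.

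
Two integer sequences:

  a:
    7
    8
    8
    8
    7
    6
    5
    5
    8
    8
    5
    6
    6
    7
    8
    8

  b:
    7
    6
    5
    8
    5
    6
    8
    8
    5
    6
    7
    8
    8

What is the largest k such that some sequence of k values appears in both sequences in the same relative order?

11

Match 7 [5,1] → 6 [6,2] → 5 [7,3] → 5 [8,5] → 8 [9,7] → 8 [10,8] → 5 [11,9] → 6 [13,10] → 7 [14,11] → 8 [15,12] → 8 [16,13] — 11 values in the same relative order in both. dp[16][13] = 11 confirms this is the maximum.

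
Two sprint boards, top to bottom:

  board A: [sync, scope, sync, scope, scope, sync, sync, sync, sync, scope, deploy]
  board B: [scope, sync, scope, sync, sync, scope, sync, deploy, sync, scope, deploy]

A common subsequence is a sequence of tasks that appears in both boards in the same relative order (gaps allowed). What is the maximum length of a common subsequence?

9

One common subsequence of length 9: scope [2,1] → sync [3,2] → scope [5,3] → sync [6,4] → sync [7,5] → sync [8,7] → sync [9,9] → scope [10,10] → deploy [11,11], and the DP table's final entry dp[11][11] is also 9, so no common subsequence is longer.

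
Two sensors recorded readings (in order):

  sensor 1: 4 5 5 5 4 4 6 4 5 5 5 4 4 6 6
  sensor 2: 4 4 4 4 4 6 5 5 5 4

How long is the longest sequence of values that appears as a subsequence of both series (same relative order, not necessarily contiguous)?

8

Let dp[i][j] be the LCS length of the first i values of sensor 1 and the first j values of sensor 2. dp[i][j] = dp[i-1][j-1]+1 when the i-th and j-th values match, else max(dp[i-1][j], dp[i][j-1]).
    ·  4  4  4  4  4  6  5  5  5  4
 ·  0  0  0  0  0  0  0  0  0  0  0
 4  0  1  1  1  1  1  1  1  1  1  1
 5  0  1  1  1  1  1  1  2  2  2  2
 5  0  1  1  1  1  1  1  2  3  3  3
 5  0  1  1  1  1  1  1  2  3  4  4
 4  0  1  2  2  2  2  2  2  3  4  5
 4  0  1  2  3  3  3  3  3  3  4  5
 6  0  1  2  3  3  3  4  4  4  4  5
 4  0  1  2  3  4  4  4  4  4  4  5
 5  0  1  2  3  4  4  4  5  5  5  5
 5  0  1  2  3  4  4  4  5  6  6  6
 5  0  1  2  3  4  4  4  5  6  7  7
 4  0  1  2  3  4  5  5  5  6  7  8
 4  0  1  2  3  4  5  5  5  6  7  8
 6  0  1  2  3  4  5  6  6  6  7  8
 6  0  1  2  3  4  5  6  6  6  7  8
dp[15][10] = 8. One LCS (by backtracking along matches): 4, 4, 4, 6, 5, 5, 5, 4.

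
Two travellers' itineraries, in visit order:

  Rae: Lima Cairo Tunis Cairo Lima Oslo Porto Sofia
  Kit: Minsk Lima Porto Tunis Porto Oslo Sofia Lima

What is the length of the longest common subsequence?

One common subsequence of length 4: Lima at Rae[1]=Kit[2], Tunis at Rae[3]=Kit[4], Oslo at Rae[6]=Kit[6], Sofia at Rae[8]=Kit[7]. Since dp[8][8] = 4, nothing longer is possible.

4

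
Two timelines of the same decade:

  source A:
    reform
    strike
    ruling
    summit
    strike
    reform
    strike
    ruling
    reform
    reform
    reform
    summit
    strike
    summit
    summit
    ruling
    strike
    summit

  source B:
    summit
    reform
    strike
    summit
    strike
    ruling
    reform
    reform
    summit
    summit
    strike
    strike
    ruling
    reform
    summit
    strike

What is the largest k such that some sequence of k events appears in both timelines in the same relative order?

11

Pick reform [1,2]; then strike [2,3]; then summit [4,4]; then strike [7,5]; then ruling [8,6]; then reform [9,7]; then reform [10,8]; then summit [12,10]; then strike [13,12]; then summit [15,15]; then strike [17,16]; all 11 events appear in both, in order, and the DP table's final entry dp[18][16] is also 11, so no common subsequence is longer.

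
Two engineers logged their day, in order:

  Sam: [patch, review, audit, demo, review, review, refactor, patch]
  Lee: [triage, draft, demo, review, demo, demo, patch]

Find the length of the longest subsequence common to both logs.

One common subsequence of length 3: review (Sam #2, Lee #4), demo (Sam #4, Lee #6), patch (Sam #8, Lee #7), and the DP table's final entry dp[8][7] is also 3, so no common subsequence is longer.

3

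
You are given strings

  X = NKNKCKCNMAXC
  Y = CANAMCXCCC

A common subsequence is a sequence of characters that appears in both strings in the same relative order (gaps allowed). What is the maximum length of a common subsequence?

5

Let dp[i][j] be the LCS length of the first i characters of X and the first j characters of Y. dp[i][j] = dp[i-1][j-1]+1 when the i-th and j-th characters match, else max(dp[i-1][j], dp[i][j-1]).
    ·  C  A  N  A  M  C  X  C  C  C
 ·  0  0  0  0  0  0  0  0  0  0  0
 N  0  0  0  1  1  1  1  1  1  1  1
 K  0  0  0  1  1  1  1  1  1  1  1
 N  0  0  0  1  1  1  1  1  1  1  1
 K  0  0  0  1  1  1  1  1  1  1  1
 C  0  1  1  1  1  1  2  2  2  2  2
 K  0  1  1  1  1  1  2  2  2  2  2
 C  0  1  1  1  1  1  2  2  3  3  3
 N  0  1  1  2  2  2  2  2  3  3  3
 M  0  1  1  2  2  3  3  3  3  3  3
 A  0  1  2  2  3  3  3  3  3  3  3
 X  0  1  2  2  3  3  3  4  4  4  4
 C  0  1  2  2  3  3  4  4  5  5  5
dp[12][10] = 5. One LCS (by backtracking along matches): CNMXC.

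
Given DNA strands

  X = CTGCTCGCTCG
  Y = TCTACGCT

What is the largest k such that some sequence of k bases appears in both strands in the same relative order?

7

Taking T (X #2, Y #1), C (X #4, Y #2), T (X #5, Y #3), C (X #6, Y #5), G (X #7, Y #6), C (X #8, Y #7), T (X #9, Y #8) gives a common subsequence of length 7. Since dp[11][8] = 7, nothing longer is possible.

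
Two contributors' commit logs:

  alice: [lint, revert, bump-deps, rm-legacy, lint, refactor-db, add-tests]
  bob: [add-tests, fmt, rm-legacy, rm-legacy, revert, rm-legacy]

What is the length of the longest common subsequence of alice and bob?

2

Pick revert [2,5] → rm-legacy [4,6]; all 2 commits appear in both, in order. dp[7][6] = 2 confirms this is the maximum.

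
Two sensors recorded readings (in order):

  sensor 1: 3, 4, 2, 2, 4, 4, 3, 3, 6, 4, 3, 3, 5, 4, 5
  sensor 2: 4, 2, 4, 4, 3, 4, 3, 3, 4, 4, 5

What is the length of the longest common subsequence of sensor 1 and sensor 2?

10

Pick 4 [2,1], 2 [4,2], 4 [5,3], 4 [6,4], 3 [8,5], 4 [10,6], 3 [11,7], 3 [12,8], 4 [14,10], 5 [15,11]; all 10 values appear in both, in order. dp[15][11] = 10 confirms this is the maximum.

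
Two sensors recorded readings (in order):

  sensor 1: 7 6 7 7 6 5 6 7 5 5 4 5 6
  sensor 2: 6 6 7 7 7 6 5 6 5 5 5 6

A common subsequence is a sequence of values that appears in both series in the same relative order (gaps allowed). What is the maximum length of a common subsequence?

10

One common subsequence of length 10: 7 [1,3], 7 [3,4], 7 [4,5], 6 [5,6], 5 [6,7], 6 [7,8], 5 [9,9], 5 [10,10], 5 [12,11], 6 [13,12]. The LCS DP gives dp[13][12] = 10, so this is optimal.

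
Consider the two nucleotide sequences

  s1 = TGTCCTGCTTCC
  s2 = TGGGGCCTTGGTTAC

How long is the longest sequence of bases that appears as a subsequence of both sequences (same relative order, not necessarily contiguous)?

Taking T [1,1] → G [2,5] → C [4,6] → C [5,7] → T [6,9] → G [7,11] → T [9,12] → T [10,13] → C [12,15] gives a common subsequence of length 9. The LCS DP gives dp[12][15] = 9, so this is optimal.

9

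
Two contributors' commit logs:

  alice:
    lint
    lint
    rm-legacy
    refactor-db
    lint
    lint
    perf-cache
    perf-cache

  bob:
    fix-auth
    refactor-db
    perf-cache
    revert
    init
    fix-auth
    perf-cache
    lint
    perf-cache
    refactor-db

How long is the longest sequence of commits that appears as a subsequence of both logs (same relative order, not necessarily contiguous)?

3

One common subsequence of length 3: refactor-db at alice[4]=bob[2]; then lint at alice[6]=bob[8]; then perf-cache at alice[7]=bob[9]. Since dp[8][10] = 3, nothing longer is possible.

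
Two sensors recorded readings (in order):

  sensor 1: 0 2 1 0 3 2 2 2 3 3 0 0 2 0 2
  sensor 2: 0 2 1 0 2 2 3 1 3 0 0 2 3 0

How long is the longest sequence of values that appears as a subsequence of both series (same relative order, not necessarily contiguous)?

12

Match 0 at sensor 1[1]=sensor 2[1] → 2 at sensor 1[2]=sensor 2[2] → 1 at sensor 1[3]=sensor 2[3] → 0 at sensor 1[4]=sensor 2[4] → 2 at sensor 1[7]=sensor 2[5] → 2 at sensor 1[8]=sensor 2[6] → 3 at sensor 1[9]=sensor 2[7] → 3 at sensor 1[10]=sensor 2[9] → 0 at sensor 1[11]=sensor 2[10] → 0 at sensor 1[12]=sensor 2[11] → 2 at sensor 1[13]=sensor 2[12] → 0 at sensor 1[14]=sensor 2[14] — 12 values in the same relative order in both. dp[15][14] = 12 confirms this is the maximum.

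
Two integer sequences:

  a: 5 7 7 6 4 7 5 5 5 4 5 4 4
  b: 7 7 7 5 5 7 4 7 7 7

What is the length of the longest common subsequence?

6

Match 7 (a #2, b #1), then 7 (a #3, b #2), then 7 (a #6, b #3), then 5 (a #7, b #4), then 5 (a #8, b #5), then 4 (a #10, b #7) — 6 values in the same relative order in both, and the DP table's final entry dp[13][10] is also 6, so no common subsequence is longer.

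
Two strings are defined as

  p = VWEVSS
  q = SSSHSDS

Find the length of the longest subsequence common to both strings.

2

Let dp[i][j] be the LCS length of the first i characters of p and the first j characters of q. dp[i][j] = dp[i-1][j-1]+1 when the i-th and j-th characters match, else max(dp[i-1][j], dp[i][j-1]).
    ·  S  S  S  H  S  D  S
 ·  0  0  0  0  0  0  0  0
 V  0  0  0  0  0  0  0  0
 W  0  0  0  0  0  0  0  0
 E  0  0  0  0  0  0  0  0
 V  0  0  0  0  0  0  0  0
 S  0  1  1  1  1  1  1  1
 S  0  1  2  2  2  2  2  2
dp[6][7] = 2. One LCS (by backtracking along matches): SS.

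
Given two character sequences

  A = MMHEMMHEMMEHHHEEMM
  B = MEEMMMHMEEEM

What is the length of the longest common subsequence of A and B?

10

Taking M at A[1]=B[1], then M at A[2]=B[4], then M at A[5]=B[5], then M at A[6]=B[6], then H at A[7]=B[7], then M at A[10]=B[8], then E at A[11]=B[9], then E at A[15]=B[10], then E at A[16]=B[11], then M at A[18]=B[12] gives a common subsequence of length 10. The LCS DP gives dp[18][12] = 10, so this is optimal.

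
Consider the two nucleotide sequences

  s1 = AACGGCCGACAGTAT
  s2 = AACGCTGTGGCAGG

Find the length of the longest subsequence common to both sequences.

9

Match A at s1[1]=s2[1], then A at s1[2]=s2[2], then C at s1[3]=s2[5], then G at s1[4]=s2[7], then G at s1[5]=s2[9], then G at s1[8]=s2[10], then C at s1[10]=s2[11], then A at s1[11]=s2[12], then G at s1[12]=s2[14] — 9 bases in the same relative order in both, and the DP table's final entry dp[15][14] is also 9, so no common subsequence is longer.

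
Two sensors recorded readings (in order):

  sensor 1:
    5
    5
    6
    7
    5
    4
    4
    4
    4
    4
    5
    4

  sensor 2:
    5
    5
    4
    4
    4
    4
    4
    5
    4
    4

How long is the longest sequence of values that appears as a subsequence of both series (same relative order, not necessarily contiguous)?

9

Match 5 at sensor 1[2]=sensor 2[1] → 5 at sensor 1[5]=sensor 2[2] → 4 at sensor 1[6]=sensor 2[3] → 4 at sensor 1[7]=sensor 2[4] → 4 at sensor 1[8]=sensor 2[5] → 4 at sensor 1[9]=sensor 2[6] → 4 at sensor 1[10]=sensor 2[7] → 5 at sensor 1[11]=sensor 2[8] → 4 at sensor 1[12]=sensor 2[10] — 9 values in the same relative order in both. Since dp[12][10] = 9, nothing longer is possible.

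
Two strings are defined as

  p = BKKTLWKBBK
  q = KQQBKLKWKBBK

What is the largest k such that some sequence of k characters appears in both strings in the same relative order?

8

Taking B (p #1, q #4); then K (p #2, q #5); then K (p #3, q #7); then W (p #6, q #8); then K (p #7, q #9); then B (p #8, q #10); then B (p #9, q #11); then K (p #10, q #12) gives a common subsequence of length 8. dp[10][12] = 8 confirms this is the maximum.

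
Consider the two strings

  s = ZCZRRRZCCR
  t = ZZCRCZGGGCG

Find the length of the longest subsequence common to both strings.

5

Taking Z [1,2], then C [2,3], then R [4,4], then Z [7,6], then C [8,10] gives a common subsequence of length 5. dp[10][11] = 5 confirms this is the maximum.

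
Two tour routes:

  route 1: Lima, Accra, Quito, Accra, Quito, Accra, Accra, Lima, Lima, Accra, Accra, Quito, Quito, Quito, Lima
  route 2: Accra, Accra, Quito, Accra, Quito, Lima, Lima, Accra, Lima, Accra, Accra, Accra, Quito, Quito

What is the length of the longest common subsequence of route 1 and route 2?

10

Pick Accra [2,2], then Quito [3,3], then Accra [4,4], then Quito [5,5], then Accra [6,8], then Accra [7,10], then Accra [10,11], then Accra [11,12], then Quito [13,13], then Quito [14,14]; all 10 stops appear in both, in order. dp[15][14] = 10 confirms this is the maximum.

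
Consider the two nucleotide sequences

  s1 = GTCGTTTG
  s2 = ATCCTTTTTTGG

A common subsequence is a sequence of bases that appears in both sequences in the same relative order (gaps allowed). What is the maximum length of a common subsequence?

6

Pick T (s1 #2, s2 #2), then C (s1 #3, s2 #4), then T (s1 #5, s2 #8), then T (s1 #6, s2 #9), then T (s1 #7, s2 #10), then G (s1 #8, s2 #12); all 6 bases appear in both, in order, and the DP table's final entry dp[8][12] is also 6, so no common subsequence is longer.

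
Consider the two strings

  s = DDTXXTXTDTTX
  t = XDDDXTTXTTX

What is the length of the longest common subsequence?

Let dp[i][j] be the LCS length of the first i characters of s and the first j characters of t. dp[i][j] = dp[i-1][j-1]+1 when the i-th and j-th characters match, else max(dp[i-1][j], dp[i][j-1]).
    ·  X  D  D  D  X  T  T  X  T  T  X
 ·  0  0  0  0  0  0  0  0  0  0  0  0
 D  0  0  1  1  1  1  1  1  1  1  1  1
 D  0  0  1  2  2  2  2  2  2  2  2  2
 T  0  0  1  2  2  2  3  3  3  3  3  3
 X  0  1  1  2  2  3  3  3  4  4  4  4
 X  0  1  1  2  2  3  3  3  4  4  4  5
 T  0  1  1  2  2  3  4  4  4  5  5  5
 X  0  1  1  2  2  3  4  4  5  5  5  6
 T  0  1  1  2  2  3  4  5  5  6  6  6
 D  0  1  2  2  3  3  4  5  5  6  6  6
 T  0  1  2  2  3  3  4  5  5  6  7  7
 T  0  1  2  2  3  3  4  5  5  6  7  7
 X  0  1  2  2  3  4  4  5  6  6  7  8
dp[12][11] = 8. One LCS (by backtracking along matches): DDTTXTTX.

8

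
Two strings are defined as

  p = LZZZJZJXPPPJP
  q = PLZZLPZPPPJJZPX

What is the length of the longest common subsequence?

9

Pick L [1,2], then Z [2,3], then Z [3,4], then Z [6,7], then P [9,8], then P [10,9], then P [11,10], then J [12,12], then P [13,14]; all 9 characters appear in both, in order, and the DP table's final entry dp[13][15] is also 9, so no common subsequence is longer.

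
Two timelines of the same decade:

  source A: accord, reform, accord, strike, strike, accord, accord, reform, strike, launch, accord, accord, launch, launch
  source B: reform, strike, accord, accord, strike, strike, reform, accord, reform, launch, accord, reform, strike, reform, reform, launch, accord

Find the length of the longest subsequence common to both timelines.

10

Taking accord (source A #1, source B #3), accord (source A #3, source B #4), strike (source A #4, source B #5), strike (source A #5, source B #6), accord (source A #6, source B #8), accord (source A #7, source B #11), reform (source A #8, source B #12), strike (source A #9, source B #13), launch (source A #10, source B #16), accord (source A #12, source B #17) gives a common subsequence of length 10. The LCS DP gives dp[14][17] = 10, so this is optimal.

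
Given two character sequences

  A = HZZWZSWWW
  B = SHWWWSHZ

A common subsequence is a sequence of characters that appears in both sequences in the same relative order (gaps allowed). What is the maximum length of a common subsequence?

Let dp[i][j] be the LCS length of the first i characters of A and the first j characters of B. dp[i][j] = dp[i-1][j-1]+1 when the i-th and j-th characters match, else max(dp[i-1][j], dp[i][j-1]).
    ·  S  H  W  W  W  S  H  Z
 ·  0  0  0  0  0  0  0  0  0
 H  0  0  1  1  1  1  1  1  1
 Z  0  0  1  1  1  1  1  1  2
 Z  0  0  1  1  1  1  1  1  2
 W  0  0  1  2  2  2  2  2  2
 Z  0  0  1  2  2  2  2  2  3
 S  0  1  1  2  2  2  3  3  3
 W  0  1  1  2  3  3  3  3  3
 W  0  1  1  2  3  4  4  4  4
 W  0  1  1  2  3  4  4  4  4
dp[9][8] = 4. One LCS (by backtracking along matches): HWWW.

4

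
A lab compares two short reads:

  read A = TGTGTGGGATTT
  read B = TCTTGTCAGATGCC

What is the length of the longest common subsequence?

7

Pick T (read A #1, read B #3); then T (read A #3, read B #4); then G (read A #4, read B #5); then T (read A #5, read B #6); then G (read A #8, read B #9); then A (read A #9, read B #10); then T (read A #10, read B #11); all 7 bases appear in both, in order. The LCS DP gives dp[12][14] = 7, so this is optimal.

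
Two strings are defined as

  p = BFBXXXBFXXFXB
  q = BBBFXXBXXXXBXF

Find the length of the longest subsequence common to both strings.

9

Taking B at p[1]=q[3]; then F at p[2]=q[4]; then B at p[3]=q[7]; then X at p[4]=q[9]; then X at p[5]=q[10]; then X at p[6]=q[11]; then B at p[7]=q[12]; then X at p[10]=q[13]; then F at p[11]=q[14] gives a common subsequence of length 9. dp[13][14] = 9 confirms this is the maximum.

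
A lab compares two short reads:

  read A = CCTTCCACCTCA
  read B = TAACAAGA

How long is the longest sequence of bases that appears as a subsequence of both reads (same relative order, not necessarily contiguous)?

One common subsequence of length 4: T at read A[3]=read B[1], then C at read A[5]=read B[4], then A at read A[7]=read B[6], then A at read A[12]=read B[8]. The LCS DP gives dp[12][8] = 4, so this is optimal.

4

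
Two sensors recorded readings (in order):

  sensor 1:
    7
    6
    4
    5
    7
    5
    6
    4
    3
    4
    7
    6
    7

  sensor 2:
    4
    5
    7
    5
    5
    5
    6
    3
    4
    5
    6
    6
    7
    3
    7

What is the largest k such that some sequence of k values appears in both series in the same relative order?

Match 4 at sensor 1[3]=sensor 2[1], 5 at sensor 1[4]=sensor 2[2], 7 at sensor 1[5]=sensor 2[3], 5 at sensor 1[6]=sensor 2[6], 6 at sensor 1[7]=sensor 2[7], 3 at sensor 1[9]=sensor 2[8], 4 at sensor 1[10]=sensor 2[9], 7 at sensor 1[11]=sensor 2[13], 7 at sensor 1[13]=sensor 2[15] — 9 values in the same relative order in both. The LCS DP gives dp[13][15] = 9, so this is optimal.

9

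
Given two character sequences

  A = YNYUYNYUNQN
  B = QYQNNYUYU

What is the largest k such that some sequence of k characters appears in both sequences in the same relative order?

Pick Y at A[1]=B[2]; then N at A[2]=B[5]; then Y at A[3]=B[6]; then U at A[4]=B[7]; then Y at A[7]=B[8]; then U at A[8]=B[9]; all 6 characters appear in both, in order. The LCS DP gives dp[11][9] = 6, so this is optimal.

6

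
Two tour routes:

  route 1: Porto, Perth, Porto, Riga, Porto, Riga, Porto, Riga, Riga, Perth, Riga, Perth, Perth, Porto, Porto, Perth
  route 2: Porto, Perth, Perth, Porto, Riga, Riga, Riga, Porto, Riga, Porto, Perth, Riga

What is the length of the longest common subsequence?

9

Taking Porto at route 1[1]=route 2[1]; then Perth at route 1[2]=route 2[3]; then Porto at route 1[3]=route 2[4]; then Riga at route 1[4]=route 2[7]; then Porto at route 1[5]=route 2[8]; then Riga at route 1[6]=route 2[9]; then Porto at route 1[7]=route 2[10]; then Perth at route 1[10]=route 2[11]; then Riga at route 1[11]=route 2[12] gives a common subsequence of length 9. dp[16][12] = 9 confirms this is the maximum.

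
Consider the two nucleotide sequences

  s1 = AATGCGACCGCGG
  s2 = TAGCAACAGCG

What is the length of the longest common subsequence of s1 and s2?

8

One common subsequence of length 8: A (s1 #2, s2 #2); then G (s1 #4, s2 #3); then C (s1 #5, s2 #4); then A (s1 #7, s2 #6); then C (s1 #8, s2 #7); then G (s1 #10, s2 #9); then C (s1 #11, s2 #10); then G (s1 #13, s2 #11), and the DP table's final entry dp[13][11] is also 8, so no common subsequence is longer.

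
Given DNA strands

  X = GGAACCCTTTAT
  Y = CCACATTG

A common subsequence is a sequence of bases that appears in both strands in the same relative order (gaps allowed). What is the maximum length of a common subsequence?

5

Taking C [5,1]; then C [6,2]; then C [7,4]; then T [8,6]; then T [9,7] gives a common subsequence of length 5. The LCS DP gives dp[12][8] = 5, so this is optimal.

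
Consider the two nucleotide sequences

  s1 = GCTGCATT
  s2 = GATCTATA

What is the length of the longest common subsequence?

Taking G [1,1]; then C [2,4]; then T [3,5]; then A [6,6]; then T [7,7] gives a common subsequence of length 5, and the DP table's final entry dp[8][8] is also 5, so no common subsequence is longer.

5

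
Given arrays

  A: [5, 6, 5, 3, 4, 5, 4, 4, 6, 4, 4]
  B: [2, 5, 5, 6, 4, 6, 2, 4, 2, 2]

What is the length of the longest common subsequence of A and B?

Taking 5 [1,3], then 6 [2,4], then 4 [8,5], then 6 [9,6], then 4 [10,8] gives a common subsequence of length 5. The LCS DP gives dp[11][10] = 5, so this is optimal.

5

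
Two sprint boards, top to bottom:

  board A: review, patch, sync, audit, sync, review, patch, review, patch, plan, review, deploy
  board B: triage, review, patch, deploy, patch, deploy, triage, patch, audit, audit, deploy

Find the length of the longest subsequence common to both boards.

Match review (board A #1, board B #2) → patch (board A #2, board B #3) → patch (board A #7, board B #5) → patch (board A #9, board B #8) → deploy (board A #12, board B #11) — 5 tasks in the same relative order in both. Since dp[12][11] = 5, nothing longer is possible.

5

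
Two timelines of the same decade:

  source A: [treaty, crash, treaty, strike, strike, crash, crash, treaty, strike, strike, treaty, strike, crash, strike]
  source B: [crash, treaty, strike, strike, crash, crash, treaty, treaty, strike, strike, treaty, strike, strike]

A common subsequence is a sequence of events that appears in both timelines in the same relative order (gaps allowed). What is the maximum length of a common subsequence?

12

Match crash (source A #2, source B #1); then treaty (source A #3, source B #2); then strike (source A #4, source B #3); then strike (source A #5, source B #4); then crash (source A #6, source B #5); then crash (source A #7, source B #6); then treaty (source A #8, source B #8); then strike (source A #9, source B #9); then strike (source A #10, source B #10); then treaty (source A #11, source B #11); then strike (source A #12, source B #12); then strike (source A #14, source B #13) — 12 events in the same relative order in both. Since dp[14][13] = 12, nothing longer is possible.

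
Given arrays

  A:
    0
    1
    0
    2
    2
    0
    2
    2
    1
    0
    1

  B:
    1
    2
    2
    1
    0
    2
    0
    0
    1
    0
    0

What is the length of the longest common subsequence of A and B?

One common subsequence of length 7: 1 [2,1], then 2 [4,2], then 2 [5,3], then 0 [6,5], then 2 [7,6], then 1 [9,9], then 0 [10,11]. Since dp[11][11] = 7, nothing longer is possible.

7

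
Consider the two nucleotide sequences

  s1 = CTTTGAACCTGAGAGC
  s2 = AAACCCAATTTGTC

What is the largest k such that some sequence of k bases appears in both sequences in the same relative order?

One common subsequence of length 8: A [6,2] → A [7,3] → C [8,5] → C [9,6] → A [12,7] → A [14,8] → G [15,12] → C [16,14], and the DP table's final entry dp[16][14] is also 8, so no common subsequence is longer.

8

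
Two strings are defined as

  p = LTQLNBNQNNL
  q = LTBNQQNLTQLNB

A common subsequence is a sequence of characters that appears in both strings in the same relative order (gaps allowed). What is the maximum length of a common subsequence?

7

Pick L [1,1] → T [2,2] → B [6,3] → N [7,4] → Q [8,6] → N [9,7] → N [10,12]; all 7 characters appear in both, in order, and the DP table's final entry dp[11][13] is also 7, so no common subsequence is longer.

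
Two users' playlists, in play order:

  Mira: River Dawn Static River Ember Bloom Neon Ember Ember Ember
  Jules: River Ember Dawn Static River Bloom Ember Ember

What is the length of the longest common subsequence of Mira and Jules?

7

Match River at Mira[1]=Jules[1], Dawn at Mira[2]=Jules[3], Static at Mira[3]=Jules[4], River at Mira[4]=Jules[5], Bloom at Mira[6]=Jules[6], Ember at Mira[9]=Jules[7], Ember at Mira[10]=Jules[8] — 7 songs in the same relative order in both. The LCS DP gives dp[10][8] = 7, so this is optimal.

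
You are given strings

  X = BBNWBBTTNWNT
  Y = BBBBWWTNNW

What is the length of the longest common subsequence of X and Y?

One common subsequence of length 7: B [1,1], then B [2,2], then B [5,3], then B [6,4], then T [7,7], then N [9,9], then W [10,10]. dp[12][10] = 7 confirms this is the maximum.

7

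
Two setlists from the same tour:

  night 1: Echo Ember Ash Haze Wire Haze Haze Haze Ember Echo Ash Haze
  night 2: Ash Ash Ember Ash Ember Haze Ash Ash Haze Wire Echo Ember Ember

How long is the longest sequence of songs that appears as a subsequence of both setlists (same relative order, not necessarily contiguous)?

5

Match Ember [2,5], Ash [3,8], Haze [4,9], Wire [5,10], Ember [9,13] — 5 songs in the same relative order in both. The LCS DP gives dp[12][13] = 5, so this is optimal.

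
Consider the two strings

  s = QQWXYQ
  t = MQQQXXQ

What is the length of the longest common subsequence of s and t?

4

Pick Q at s[1]=t[3]; then Q at s[2]=t[4]; then X at s[4]=t[6]; then Q at s[6]=t[7]; all 4 characters appear in both, in order. Since dp[6][7] = 4, nothing longer is possible.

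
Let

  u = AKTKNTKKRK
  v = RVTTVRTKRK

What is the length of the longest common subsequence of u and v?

Taking T [3,4], then T [6,7], then K [8,8], then R [9,9], then K [10,10] gives a common subsequence of length 5. The LCS DP gives dp[10][10] = 5, so this is optimal.

5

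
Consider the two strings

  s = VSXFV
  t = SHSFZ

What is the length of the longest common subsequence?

Let dp[i][j] be the LCS length of the first i characters of s and the first j characters of t. dp[i][j] = dp[i-1][j-1]+1 when the i-th and j-th characters match, else max(dp[i-1][j], dp[i][j-1]).
    ·  S  H  S  F  Z
 ·  0  0  0  0  0  0
 V  0  0  0  0  0  0
 S  0  1  1  1  1  1
 X  0  1  1  1  1  1
 F  0  1  1  1  2  2
 V  0  1  1  1  2  2
dp[5][5] = 2. One LCS (by backtracking along matches): SF.

2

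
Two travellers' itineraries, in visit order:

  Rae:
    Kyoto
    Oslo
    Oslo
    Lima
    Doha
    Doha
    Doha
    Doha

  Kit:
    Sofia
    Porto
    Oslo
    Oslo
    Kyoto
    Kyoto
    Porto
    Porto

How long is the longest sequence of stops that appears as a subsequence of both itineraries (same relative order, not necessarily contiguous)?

Taking Oslo at Rae[2]=Kit[3]; then Oslo at Rae[3]=Kit[4] gives a common subsequence of length 2. The LCS DP gives dp[8][8] = 2, so this is optimal.

2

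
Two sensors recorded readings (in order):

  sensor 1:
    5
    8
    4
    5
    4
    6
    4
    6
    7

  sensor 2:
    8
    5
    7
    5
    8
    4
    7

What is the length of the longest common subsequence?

4

Pick 5 at sensor 1[1]=sensor 2[4], then 8 at sensor 1[2]=sensor 2[5], then 4 at sensor 1[7]=sensor 2[6], then 7 at sensor 1[9]=sensor 2[7]; all 4 values appear in both, in order. Since dp[9][7] = 4, nothing longer is possible.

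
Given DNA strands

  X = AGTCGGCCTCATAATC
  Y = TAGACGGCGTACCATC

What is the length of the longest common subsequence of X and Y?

One common subsequence of length 11: A [1,2] → G [2,3] → C [4,5] → G [5,6] → G [6,7] → C [7,8] → C [8,12] → C [10,13] → A [14,14] → T [15,15] → C [16,16]. The LCS DP gives dp[16][16] = 11, so this is optimal.

11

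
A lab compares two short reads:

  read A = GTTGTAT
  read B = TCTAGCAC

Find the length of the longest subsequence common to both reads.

Taking T [2,1]; then T [3,3]; then G [4,5]; then A [6,7] gives a common subsequence of length 4. dp[7][8] = 4 confirms this is the maximum.

4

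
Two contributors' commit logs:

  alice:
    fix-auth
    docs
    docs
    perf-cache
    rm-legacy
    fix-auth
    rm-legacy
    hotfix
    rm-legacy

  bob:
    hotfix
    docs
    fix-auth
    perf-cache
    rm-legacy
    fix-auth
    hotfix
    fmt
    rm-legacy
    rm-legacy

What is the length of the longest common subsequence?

Match fix-auth (alice #1, bob #3) → perf-cache (alice #4, bob #4) → rm-legacy (alice #5, bob #5) → fix-auth (alice #6, bob #6) → rm-legacy (alice #7, bob #9) → rm-legacy (alice #9, bob #10) — 6 commits in the same relative order in both, and the DP table's final entry dp[9][10] is also 6, so no common subsequence is longer.

6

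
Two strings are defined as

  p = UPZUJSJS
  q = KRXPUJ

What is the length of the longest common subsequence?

3

Taking P (p #2, q #4) → U (p #4, q #5) → J (p #7, q #6) gives a common subsequence of length 3, and the DP table's final entry dp[8][6] is also 3, so no common subsequence is longer.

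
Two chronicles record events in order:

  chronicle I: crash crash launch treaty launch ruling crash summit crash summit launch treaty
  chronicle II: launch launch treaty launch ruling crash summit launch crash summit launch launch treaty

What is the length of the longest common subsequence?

10

Match launch (chronicle I #3, chronicle II #2), treaty (chronicle I #4, chronicle II #3), launch (chronicle I #5, chronicle II #4), ruling (chronicle I #6, chronicle II #5), crash (chronicle I #7, chronicle II #6), summit (chronicle I #8, chronicle II #7), crash (chronicle I #9, chronicle II #9), summit (chronicle I #10, chronicle II #10), launch (chronicle I #11, chronicle II #12), treaty (chronicle I #12, chronicle II #13) — 10 events in the same relative order in both. Since dp[12][13] = 10, nothing longer is possible.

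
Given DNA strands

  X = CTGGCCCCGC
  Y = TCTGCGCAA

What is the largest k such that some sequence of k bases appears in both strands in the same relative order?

6

Let dp[i][j] be the LCS length of the first i bases of X and the first j bases of Y. dp[i][j] = dp[i-1][j-1]+1 when the i-th and j-th bases match, else max(dp[i-1][j], dp[i][j-1]).
    ·  T  C  T  G  C  G  C  A  A
 ·  0  0  0  0  0  0  0  0  0  0
 C  0  0  1  1  1  1  1  1  1  1
 T  0  1  1  2  2  2  2  2  2  2
 G  0  1  1  2  3  3  3  3  3  3
 G  0  1  1  2  3  3  4  4  4  4
 C  0  1  2  2  3  4  4  5  5  5
 C  0  1  2  2  3  4  4  5  5  5
 C  0  1  2  2  3  4  4  5  5  5
 C  0  1  2  2  3  4  4  5  5  5
 G  0  1  2  2  3  4  5  5  5  5
 C  0  1  2  2  3  4  5  6  6  6
dp[10][9] = 6. One LCS (by backtracking along matches): CTGCGC.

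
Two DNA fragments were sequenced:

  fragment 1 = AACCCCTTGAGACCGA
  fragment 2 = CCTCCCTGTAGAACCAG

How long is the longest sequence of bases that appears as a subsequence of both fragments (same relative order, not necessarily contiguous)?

Pick C [3,2], C [4,4], C [5,5], C [6,6], T [7,7], T [8,9], G [9,11], A [10,12], A [12,13], C [13,14], C [14,15], G [15,17]; all 12 bases appear in both, in order. The LCS DP gives dp[16][17] = 12, so this is optimal.

12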